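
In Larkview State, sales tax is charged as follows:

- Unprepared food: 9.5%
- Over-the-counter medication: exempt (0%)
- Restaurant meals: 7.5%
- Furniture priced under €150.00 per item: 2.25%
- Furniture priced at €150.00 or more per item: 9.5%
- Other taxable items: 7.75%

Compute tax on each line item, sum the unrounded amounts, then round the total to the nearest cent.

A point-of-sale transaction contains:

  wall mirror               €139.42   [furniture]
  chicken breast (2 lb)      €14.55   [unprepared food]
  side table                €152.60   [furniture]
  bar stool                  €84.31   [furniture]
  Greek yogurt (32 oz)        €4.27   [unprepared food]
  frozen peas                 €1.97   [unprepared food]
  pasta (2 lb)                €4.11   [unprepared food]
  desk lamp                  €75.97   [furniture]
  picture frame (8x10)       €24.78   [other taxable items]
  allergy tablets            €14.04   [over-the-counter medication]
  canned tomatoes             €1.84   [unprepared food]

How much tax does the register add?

Wall mirror €139.42: furniture, under €150.00 → 2.25% → €3.13695
Chicken breast (2 lb) €14.55: unprepared food → 9.5% → €1.38225
Side table €152.60: furniture, €150.00 or more → 9.5% → €14.497
Bar stool €84.31: furniture, under €150.00 → 2.25% → €1.896975
Greek yogurt (32 oz) €4.27: unprepared food → 9.5% → €0.40565
Frozen peas €1.97: unprepared food → 9.5% → €0.18715
Pasta (2 lb) €4.11: unprepared food → 9.5% → €0.39045
Desk lamp €75.97: furniture, under €150.00 → 2.25% → €1.709325
Picture frame (8x10) €24.78: other taxable items → 7.75% → €1.92045
Allergy tablets €14.04: over-the-counter medication → 0% → €0.00
Canned tomatoes €1.84: unprepared food → 9.5% → €0.1748
Unrounded tax sum = €25.701 → €25.70

€25.70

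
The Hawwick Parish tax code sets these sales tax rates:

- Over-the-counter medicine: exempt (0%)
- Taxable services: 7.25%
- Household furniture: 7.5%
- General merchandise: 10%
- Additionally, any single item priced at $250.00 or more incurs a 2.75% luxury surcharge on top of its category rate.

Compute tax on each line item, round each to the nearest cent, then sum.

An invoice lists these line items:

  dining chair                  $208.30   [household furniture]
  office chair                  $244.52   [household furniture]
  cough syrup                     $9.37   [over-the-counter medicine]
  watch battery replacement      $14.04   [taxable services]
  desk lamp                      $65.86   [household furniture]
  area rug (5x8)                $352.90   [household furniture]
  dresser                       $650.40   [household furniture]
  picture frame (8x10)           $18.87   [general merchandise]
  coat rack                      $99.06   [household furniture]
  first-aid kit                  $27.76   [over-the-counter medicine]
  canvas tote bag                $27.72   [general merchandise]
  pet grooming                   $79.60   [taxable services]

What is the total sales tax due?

Dining chair $208.30: household furniture → 7.5% → $15.62
Office chair $244.52: household furniture → 7.5% → $18.34
Cough syrup $9.37: over-the-counter medicine → 0% → $0.00
Watch battery replacement $14.04: taxable services → 7.25% → $1.02
Desk lamp $65.86: household furniture → 7.5% → $4.94
Area rug (5x8) $352.90: household furniture → 7.5% + 2.75% surcharge = 10.25% → $36.17
Dresser $650.40: household furniture → 7.5% + 2.75% surcharge = 10.25% → $66.67
Picture frame (8x10) $18.87: general merchandise → 10% → $1.89
Coat rack $99.06: household furniture → 7.5% → $7.43
First-aid kit $27.76: over-the-counter medicine → 0% → $0.00
Canvas tote bag $27.72: general merchandise → 10% → $2.77
Pet grooming $79.60: taxable services → 7.25% → $5.77
Total tax = $15.62 + $18.34 + $1.02 + $4.94 + $36.17 + $66.67 + $1.89 + $7.43 + $2.77 + $5.77 = $160.62

$160.62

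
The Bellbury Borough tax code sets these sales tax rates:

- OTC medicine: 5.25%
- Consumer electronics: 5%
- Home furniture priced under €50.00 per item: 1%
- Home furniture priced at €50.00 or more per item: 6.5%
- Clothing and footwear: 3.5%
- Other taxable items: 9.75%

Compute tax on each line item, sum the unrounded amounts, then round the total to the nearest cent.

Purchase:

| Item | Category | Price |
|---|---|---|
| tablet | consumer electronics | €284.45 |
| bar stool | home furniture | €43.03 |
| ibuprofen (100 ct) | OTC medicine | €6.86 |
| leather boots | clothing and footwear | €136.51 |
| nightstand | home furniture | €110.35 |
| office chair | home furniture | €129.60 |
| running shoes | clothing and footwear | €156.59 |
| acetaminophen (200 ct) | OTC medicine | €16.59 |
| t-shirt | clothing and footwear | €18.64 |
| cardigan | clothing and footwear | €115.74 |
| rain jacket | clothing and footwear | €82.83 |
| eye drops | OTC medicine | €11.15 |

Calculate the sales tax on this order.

€49.93

Tablet €284.45: consumer electronics → 5% → €14.2225
Bar stool €43.03: home furniture, under €50.00 → 1% → €0.4303
Ibuprofen (100 ct) €6.86: OTC medicine → 5.25% → €0.36015
Leather boots €136.51: clothing and footwear → 3.5% → €4.77785
Nightstand €110.35: home furniture, €50.00 or more → 6.5% → €7.17275
Office chair €129.60: home furniture, €50.00 or more → 6.5% → €8.424
Running shoes €156.59: clothing and footwear → 3.5% → €5.48065
Acetaminophen (200 ct) €16.59: OTC medicine → 5.25% → €0.870975
T-shirt €18.64: clothing and footwear → 3.5% → €0.6524
Cardigan €115.74: clothing and footwear → 3.5% → €4.0509
Rain jacket €82.83: clothing and footwear → 3.5% → €2.89905
Eye drops €11.15: OTC medicine → 5.25% → €0.585375
Unrounded tax sum = €49.9269 → €49.93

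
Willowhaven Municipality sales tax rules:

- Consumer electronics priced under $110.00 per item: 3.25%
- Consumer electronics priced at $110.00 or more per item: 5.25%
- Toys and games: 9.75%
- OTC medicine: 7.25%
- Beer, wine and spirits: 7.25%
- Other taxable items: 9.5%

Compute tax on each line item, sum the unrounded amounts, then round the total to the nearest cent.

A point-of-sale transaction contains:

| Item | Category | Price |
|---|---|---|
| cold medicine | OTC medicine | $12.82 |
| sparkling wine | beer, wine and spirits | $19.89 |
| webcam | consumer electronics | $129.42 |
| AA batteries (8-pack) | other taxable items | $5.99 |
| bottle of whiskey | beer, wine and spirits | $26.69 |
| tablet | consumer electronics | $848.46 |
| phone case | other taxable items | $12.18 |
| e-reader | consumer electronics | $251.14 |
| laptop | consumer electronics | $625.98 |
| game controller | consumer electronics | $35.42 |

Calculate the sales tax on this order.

$104.57

Cold medicine $12.82: OTC medicine → 7.25% → $0.92945
Sparkling wine $19.89: beer, wine and spirits → 7.25% → $1.442025
Webcam $129.42: consumer electronics, $110.00 or more → 5.25% → $6.79455
AA batteries (8-pack) $5.99: other taxable items → 9.5% → $0.56905
Bottle of whiskey $26.69: beer, wine and spirits → 7.25% → $1.935025
Tablet $848.46: consumer electronics, $110.00 or more → 5.25% → $44.54415
Phone case $12.18: other taxable items → 9.5% → $1.1571
E-reader $251.14: consumer electronics, $110.00 or more → 5.25% → $13.18485
Laptop $625.98: consumer electronics, $110.00 or more → 5.25% → $32.86395
Game controller $35.42: consumer electronics, under $110.00 → 3.25% → $1.15115
Unrounded tax sum = $104.5713 → $104.57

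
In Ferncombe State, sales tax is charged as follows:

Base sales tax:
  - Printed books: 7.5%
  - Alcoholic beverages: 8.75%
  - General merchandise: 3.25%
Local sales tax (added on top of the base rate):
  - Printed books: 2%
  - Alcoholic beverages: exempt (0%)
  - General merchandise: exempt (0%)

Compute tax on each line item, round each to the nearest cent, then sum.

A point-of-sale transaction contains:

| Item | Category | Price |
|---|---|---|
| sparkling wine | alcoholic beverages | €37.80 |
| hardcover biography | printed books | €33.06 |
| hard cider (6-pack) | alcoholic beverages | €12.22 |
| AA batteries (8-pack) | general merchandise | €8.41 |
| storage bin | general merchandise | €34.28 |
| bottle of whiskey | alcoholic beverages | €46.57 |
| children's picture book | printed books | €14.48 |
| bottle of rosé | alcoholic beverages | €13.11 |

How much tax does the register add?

Sparkling wine €37.80: alcoholic beverages → 8.75% + 0% local = 8.75% → €3.31
Hardcover biography €33.06: printed books → 7.5% + 2% local = 9.5% → €3.14
Hard cider (6-pack) €12.22: alcoholic beverages → 8.75% + 0% local = 8.75% → €1.07
AA batteries (8-pack) €8.41: general merchandise → 3.25% + 0% local = 3.25% → €0.27
Storage bin €34.28: general merchandise → 3.25% + 0% local = 3.25% → €1.11
Bottle of whiskey €46.57: alcoholic beverages → 8.75% + 0% local = 8.75% → €4.07
Children's picture book €14.48: printed books → 7.5% + 2% local = 9.5% → €1.38
Bottle of rosé €13.11: alcoholic beverages → 8.75% + 0% local = 8.75% → €1.15
Total tax = €3.31 + €3.14 + €1.07 + €0.27 + €1.11 + €4.07 + €1.38 + €1.15 = €15.50

€15.50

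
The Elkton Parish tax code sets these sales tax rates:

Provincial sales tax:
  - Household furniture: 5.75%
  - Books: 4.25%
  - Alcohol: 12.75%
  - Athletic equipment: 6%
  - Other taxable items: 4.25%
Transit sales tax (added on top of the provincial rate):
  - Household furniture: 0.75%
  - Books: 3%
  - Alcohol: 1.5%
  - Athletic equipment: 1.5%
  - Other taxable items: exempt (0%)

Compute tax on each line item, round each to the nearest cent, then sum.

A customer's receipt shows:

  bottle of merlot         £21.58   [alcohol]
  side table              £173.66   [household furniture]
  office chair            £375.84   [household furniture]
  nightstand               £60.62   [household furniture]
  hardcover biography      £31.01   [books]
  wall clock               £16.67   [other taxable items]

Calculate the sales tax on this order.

Bottle of merlot £21.58: alcohol → 12.75% + 1.5% transit = 14.25% → £3.08
Side table £173.66: household furniture → 5.75% + 0.75% transit = 6.5% → £11.29
Office chair £375.84: household furniture → 5.75% + 0.75% transit = 6.5% → £24.43
Nightstand £60.62: household furniture → 5.75% + 0.75% transit = 6.5% → £3.94
Hardcover biography £31.01: books → 4.25% + 3% transit = 7.25% → £2.25
Wall clock £16.67: other taxable items → 4.25% + 0% transit = 4.25% → £0.71
Total tax = £3.08 + £11.29 + £24.43 + £3.94 + £2.25 + £0.71 = £45.70

£45.70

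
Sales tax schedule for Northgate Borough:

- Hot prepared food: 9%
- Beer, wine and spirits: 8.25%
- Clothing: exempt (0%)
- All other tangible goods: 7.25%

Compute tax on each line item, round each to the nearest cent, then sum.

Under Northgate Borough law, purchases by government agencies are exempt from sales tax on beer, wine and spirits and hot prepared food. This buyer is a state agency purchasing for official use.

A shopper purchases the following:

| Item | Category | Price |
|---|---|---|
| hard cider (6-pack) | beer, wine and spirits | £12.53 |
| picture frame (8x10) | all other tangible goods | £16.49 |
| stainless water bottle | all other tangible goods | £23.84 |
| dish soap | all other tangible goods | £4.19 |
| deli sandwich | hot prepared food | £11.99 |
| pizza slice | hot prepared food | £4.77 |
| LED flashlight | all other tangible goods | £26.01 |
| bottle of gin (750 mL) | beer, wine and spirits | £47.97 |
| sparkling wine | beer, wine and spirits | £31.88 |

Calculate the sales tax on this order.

£5.12

Hard cider (6-pack) £12.53: beer, wine and spirits, buyer-exempt → 0% → £0.00
Picture frame (8x10) £16.49: all other tangible goods → 7.25% → £1.20
Stainless water bottle £23.84: all other tangible goods → 7.25% → £1.73
Dish soap £4.19: all other tangible goods → 7.25% → £0.30
Deli sandwich £11.99: hot prepared food, buyer-exempt → 0% → £0.00
Pizza slice £4.77: hot prepared food, buyer-exempt → 0% → £0.00
LED flashlight £26.01: all other tangible goods → 7.25% → £1.89
Bottle of gin (750 mL) £47.97: beer, wine and spirits, buyer-exempt → 0% → £0.00
Sparkling wine £31.88: beer, wine and spirits, buyer-exempt → 0% → £0.00
Total tax = £1.20 + £1.73 + £0.30 + £1.89 = £5.12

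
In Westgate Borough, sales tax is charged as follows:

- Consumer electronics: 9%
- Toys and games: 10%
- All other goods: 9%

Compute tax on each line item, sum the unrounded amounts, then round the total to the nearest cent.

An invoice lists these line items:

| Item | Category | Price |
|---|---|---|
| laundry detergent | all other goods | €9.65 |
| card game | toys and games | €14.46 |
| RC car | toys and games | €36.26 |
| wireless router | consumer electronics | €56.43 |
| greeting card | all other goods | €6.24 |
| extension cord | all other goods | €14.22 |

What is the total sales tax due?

€12.86

Laundry detergent €9.65: all other goods → 9% → €0.8685
Card game €14.46: toys and games → 10% → €1.446
RC car €36.26: toys and games → 10% → €3.626
Wireless router €56.43: consumer electronics → 9% → €5.0787
Greeting card €6.24: all other goods → 9% → €0.5616
Extension cord €14.22: all other goods → 9% → €1.2798
Unrounded tax sum = €12.8606 → €12.86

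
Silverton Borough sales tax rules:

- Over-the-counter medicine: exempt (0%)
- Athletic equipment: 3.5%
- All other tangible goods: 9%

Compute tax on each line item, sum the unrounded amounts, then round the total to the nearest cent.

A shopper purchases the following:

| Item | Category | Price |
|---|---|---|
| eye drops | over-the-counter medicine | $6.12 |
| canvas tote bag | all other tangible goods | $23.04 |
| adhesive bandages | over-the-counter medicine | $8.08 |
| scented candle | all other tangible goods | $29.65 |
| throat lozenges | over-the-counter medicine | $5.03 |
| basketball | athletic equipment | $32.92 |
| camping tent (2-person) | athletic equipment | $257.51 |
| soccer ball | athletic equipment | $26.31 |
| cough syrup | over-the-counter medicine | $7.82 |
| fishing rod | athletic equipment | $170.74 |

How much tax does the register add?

$21.80

Eye drops $6.12: over-the-counter medicine → 0% → $0.00
Canvas tote bag $23.04: all other tangible goods → 9% → $2.0736
Adhesive bandages $8.08: over-the-counter medicine → 0% → $0.00
Scented candle $29.65: all other tangible goods → 9% → $2.6685
Throat lozenges $5.03: over-the-counter medicine → 0% → $0.00
Basketball $32.92: athletic equipment → 3.5% → $1.1522
Camping tent (2-person) $257.51: athletic equipment → 3.5% → $9.01285
Soccer ball $26.31: athletic equipment → 3.5% → $0.92085
Cough syrup $7.82: over-the-counter medicine → 0% → $0.00
Fishing rod $170.74: athletic equipment → 3.5% → $5.9759
Unrounded tax sum = $21.8039 → $21.80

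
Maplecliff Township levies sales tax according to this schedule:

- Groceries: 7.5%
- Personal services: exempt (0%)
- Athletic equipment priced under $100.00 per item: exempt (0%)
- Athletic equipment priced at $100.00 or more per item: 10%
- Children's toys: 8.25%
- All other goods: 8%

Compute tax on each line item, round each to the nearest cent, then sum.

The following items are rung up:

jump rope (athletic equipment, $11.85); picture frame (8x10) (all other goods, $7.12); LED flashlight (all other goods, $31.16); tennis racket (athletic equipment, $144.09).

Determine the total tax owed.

Jump rope $11.85: athletic equipment, under $100.00 → 0% → $0.00
Picture frame (8x10) $7.12: all other goods → 8% → $0.57
LED flashlight $31.16: all other goods → 8% → $2.49
Tennis racket $144.09: athletic equipment, $100.00 or more → 10% → $14.41
Total tax = $0.57 + $2.49 + $14.41 = $17.47

$17.47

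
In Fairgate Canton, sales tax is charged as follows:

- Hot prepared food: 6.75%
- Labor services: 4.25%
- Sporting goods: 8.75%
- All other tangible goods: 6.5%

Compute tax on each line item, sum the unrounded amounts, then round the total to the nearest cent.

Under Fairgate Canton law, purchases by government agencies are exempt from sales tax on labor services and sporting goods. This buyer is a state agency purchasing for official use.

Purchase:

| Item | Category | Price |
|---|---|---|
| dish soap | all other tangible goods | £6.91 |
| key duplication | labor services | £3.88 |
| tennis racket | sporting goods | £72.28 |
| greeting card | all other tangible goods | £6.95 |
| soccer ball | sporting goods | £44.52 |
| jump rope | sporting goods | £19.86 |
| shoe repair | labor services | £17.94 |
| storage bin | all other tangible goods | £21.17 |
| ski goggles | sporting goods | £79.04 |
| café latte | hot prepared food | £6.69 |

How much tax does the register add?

£2.73

Dish soap £6.91: all other tangible goods → 6.5% → £0.44915
Key duplication £3.88: labor services, buyer-exempt → 0% → £0.00
Tennis racket £72.28: sporting goods, buyer-exempt → 0% → £0.00
Greeting card £6.95: all other tangible goods → 6.5% → £0.45175
Soccer ball £44.52: sporting goods, buyer-exempt → 0% → £0.00
Jump rope £19.86: sporting goods, buyer-exempt → 0% → £0.00
Shoe repair £17.94: labor services, buyer-exempt → 0% → £0.00
Storage bin £21.17: all other tangible goods → 6.5% → £1.37605
Ski goggles £79.04: sporting goods, buyer-exempt → 0% → £0.00
Café latte £6.69: hot prepared food → 6.75% → £0.451575
Unrounded tax sum = £2.728525 → £2.73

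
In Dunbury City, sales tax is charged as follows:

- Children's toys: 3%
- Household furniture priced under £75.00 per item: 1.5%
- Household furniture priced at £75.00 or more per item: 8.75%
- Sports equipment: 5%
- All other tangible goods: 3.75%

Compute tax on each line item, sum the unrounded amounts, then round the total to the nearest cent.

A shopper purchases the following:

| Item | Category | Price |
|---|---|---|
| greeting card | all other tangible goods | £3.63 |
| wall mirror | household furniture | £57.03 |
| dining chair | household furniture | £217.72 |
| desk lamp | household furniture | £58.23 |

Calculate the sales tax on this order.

Greeting card £3.63: all other tangible goods → 3.75% → £0.136125
Wall mirror £57.03: household furniture, under £75.00 → 1.5% → £0.85545
Dining chair £217.72: household furniture, £75.00 or more → 8.75% → £19.0505
Desk lamp £58.23: household furniture, under £75.00 → 1.5% → £0.87345
Unrounded tax sum = £20.915525 → £20.92

£20.92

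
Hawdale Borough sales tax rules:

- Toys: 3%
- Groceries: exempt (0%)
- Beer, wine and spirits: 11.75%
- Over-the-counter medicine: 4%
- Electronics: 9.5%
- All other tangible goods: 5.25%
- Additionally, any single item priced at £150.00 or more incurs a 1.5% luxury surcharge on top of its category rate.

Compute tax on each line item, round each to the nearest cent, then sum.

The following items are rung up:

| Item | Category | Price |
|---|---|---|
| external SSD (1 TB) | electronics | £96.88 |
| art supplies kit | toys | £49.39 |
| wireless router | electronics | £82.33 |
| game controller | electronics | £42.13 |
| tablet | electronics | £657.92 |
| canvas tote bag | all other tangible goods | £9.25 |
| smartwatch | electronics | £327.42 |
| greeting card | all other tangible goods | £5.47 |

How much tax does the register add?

External SSD (1 TB) £96.88: electronics → 9.5% → £9.20
Art supplies kit £49.39: toys → 3% → £1.48
Wireless router £82.33: electronics → 9.5% → £7.82
Game controller £42.13: electronics → 9.5% → £4.00
Tablet £657.92: electronics → 9.5% + 1.5% surcharge = 11% → £72.37
Canvas tote bag £9.25: all other tangible goods → 5.25% → £0.49
Smartwatch £327.42: electronics → 9.5% + 1.5% surcharge = 11% → £36.02
Greeting card £5.47: all other tangible goods → 5.25% → £0.29
Total tax = £9.20 + £1.48 + £7.82 + £4.00 + £72.37 + £0.49 + £36.02 + £0.29 = £131.67

£131.67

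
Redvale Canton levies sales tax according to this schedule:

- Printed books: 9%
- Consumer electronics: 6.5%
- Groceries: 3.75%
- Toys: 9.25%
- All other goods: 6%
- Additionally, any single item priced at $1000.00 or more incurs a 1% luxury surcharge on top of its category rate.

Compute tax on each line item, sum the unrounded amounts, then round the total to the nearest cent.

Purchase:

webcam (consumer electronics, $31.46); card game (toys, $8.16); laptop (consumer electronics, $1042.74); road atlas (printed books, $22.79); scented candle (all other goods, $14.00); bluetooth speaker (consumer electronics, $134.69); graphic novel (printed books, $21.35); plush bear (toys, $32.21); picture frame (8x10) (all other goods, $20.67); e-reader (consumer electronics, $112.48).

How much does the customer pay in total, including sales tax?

$1546.65

Webcam $31.46: consumer electronics → 6.5% → $2.0449
Card game $8.16: toys → 9.25% → $0.7548
Laptop $1042.74: consumer electronics → 6.5% + 1% surcharge = 7.5% → $78.2055
Road atlas $22.79: printed books → 9% → $2.0511
Scented candle $14.00: all other goods → 6% → $0.84
Bluetooth speaker $134.69: consumer electronics → 6.5% → $8.75485
Graphic novel $21.35: printed books → 9% → $1.9215
Plush bear $32.21: toys → 9.25% → $2.979425
Picture frame (8x10) $20.67: all other goods → 6% → $1.2402
E-reader $112.48: consumer electronics → 6.5% → $7.3112
Subtotal = $1440.55; unrounded tax = $106.103475 → $106.10; total due = $1546.65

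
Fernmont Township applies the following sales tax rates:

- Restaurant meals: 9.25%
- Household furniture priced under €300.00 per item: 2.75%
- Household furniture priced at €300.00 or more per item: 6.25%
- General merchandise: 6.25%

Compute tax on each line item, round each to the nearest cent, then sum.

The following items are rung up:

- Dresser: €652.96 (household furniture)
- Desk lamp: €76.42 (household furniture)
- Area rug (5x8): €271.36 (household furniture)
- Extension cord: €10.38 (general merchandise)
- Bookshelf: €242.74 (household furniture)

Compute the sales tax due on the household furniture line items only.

€57.05

Dresser €652.96: household furniture, €300.00 or more → 6.25% → €40.81
Desk lamp €76.42: household furniture, under €300.00 → 2.75% → €2.10
Area rug (5x8) €271.36: household furniture, under €300.00 → 2.75% → €7.46
Bookshelf €242.74: household furniture, under €300.00 → 2.75% → €6.68
Tax on household furniture = €40.81 + €2.10 + €7.46 + €6.68 = €57.05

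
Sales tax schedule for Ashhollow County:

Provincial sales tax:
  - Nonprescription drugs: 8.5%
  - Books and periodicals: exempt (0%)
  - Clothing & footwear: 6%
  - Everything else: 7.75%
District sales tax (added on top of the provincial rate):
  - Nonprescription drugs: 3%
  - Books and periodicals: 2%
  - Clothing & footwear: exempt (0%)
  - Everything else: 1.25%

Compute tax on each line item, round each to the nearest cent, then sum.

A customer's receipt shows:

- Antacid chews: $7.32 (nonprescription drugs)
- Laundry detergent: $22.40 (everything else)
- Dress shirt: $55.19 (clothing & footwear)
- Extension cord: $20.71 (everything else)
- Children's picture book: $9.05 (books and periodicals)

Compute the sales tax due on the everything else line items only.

$3.88

Laundry detergent $22.40: everything else → 7.75% + 1.25% district = 9% → $2.02
Extension cord $20.71: everything else → 7.75% + 1.25% district = 9% → $1.86
Tax on everything else = $2.02 + $1.86 = $3.88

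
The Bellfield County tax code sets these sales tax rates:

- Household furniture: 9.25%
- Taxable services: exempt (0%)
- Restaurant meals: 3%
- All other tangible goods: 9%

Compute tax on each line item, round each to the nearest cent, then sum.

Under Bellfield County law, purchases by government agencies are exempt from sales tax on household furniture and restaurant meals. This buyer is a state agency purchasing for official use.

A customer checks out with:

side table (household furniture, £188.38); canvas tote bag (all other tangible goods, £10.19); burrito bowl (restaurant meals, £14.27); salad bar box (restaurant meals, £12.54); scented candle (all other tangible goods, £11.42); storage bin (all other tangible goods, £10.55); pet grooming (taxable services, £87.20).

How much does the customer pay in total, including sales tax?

Side table £188.38: household furniture, buyer-exempt → 0% → £0.00
Canvas tote bag £10.19: all other tangible goods → 9% → £0.92
Burrito bowl £14.27: restaurant meals, buyer-exempt → 0% → £0.00
Salad bar box £12.54: restaurant meals, buyer-exempt → 0% → £0.00
Scented candle £11.42: all other tangible goods → 9% → £1.03
Storage bin £10.55: all other tangible goods → 9% → £0.95
Pet grooming £87.20: taxable services → 0% → £0.00
Subtotal = £334.55; tax = £2.90; total due = £337.45

£337.45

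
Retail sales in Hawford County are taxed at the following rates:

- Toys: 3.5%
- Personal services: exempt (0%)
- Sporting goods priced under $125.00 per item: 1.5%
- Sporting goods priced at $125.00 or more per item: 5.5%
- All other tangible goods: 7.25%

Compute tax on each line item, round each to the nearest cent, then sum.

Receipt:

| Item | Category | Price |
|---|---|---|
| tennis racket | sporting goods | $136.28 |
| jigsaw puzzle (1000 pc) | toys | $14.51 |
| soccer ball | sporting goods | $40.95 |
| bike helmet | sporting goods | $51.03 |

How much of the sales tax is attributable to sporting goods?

Tennis racket $136.28: sporting goods, $125.00 or more → 5.5% → $7.50
Soccer ball $40.95: sporting goods, under $125.00 → 1.5% → $0.61
Bike helmet $51.03: sporting goods, under $125.00 → 1.5% → $0.77
Tax on sporting goods = $7.50 + $0.61 + $0.77 = $8.88

$8.88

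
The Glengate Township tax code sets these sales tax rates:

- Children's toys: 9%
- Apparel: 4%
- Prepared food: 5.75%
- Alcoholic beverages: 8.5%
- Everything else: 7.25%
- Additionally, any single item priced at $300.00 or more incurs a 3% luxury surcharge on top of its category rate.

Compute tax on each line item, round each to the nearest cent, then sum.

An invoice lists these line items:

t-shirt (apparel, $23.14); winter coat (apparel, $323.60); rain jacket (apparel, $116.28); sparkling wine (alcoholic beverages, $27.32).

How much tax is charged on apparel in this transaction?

T-shirt $23.14: apparel → 4% → $0.93
Winter coat $323.60: apparel → 4% + 3% surcharge = 7% → $22.65
Rain jacket $116.28: apparel → 4% → $4.65
Tax on apparel = $0.93 + $22.65 + $4.65 = $28.23

$28.23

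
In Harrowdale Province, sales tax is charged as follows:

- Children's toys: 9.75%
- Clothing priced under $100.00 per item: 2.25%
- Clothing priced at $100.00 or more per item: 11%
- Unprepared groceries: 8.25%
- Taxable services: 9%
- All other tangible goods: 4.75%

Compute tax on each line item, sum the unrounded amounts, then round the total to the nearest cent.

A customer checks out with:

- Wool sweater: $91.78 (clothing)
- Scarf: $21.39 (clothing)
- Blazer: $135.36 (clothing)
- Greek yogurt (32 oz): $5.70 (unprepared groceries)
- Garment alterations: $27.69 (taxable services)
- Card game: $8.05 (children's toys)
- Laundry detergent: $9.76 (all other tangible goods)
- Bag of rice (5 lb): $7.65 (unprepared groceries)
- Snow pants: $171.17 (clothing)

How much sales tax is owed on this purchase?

Wool sweater $91.78: clothing, under $100.00 → 2.25% → $2.06505
Scarf $21.39: clothing, under $100.00 → 2.25% → $0.481275
Blazer $135.36: clothing, $100.00 or more → 11% → $14.8896
Greek yogurt (32 oz) $5.70: unprepared groceries → 8.25% → $0.47025
Garment alterations $27.69: taxable services → 9% → $2.4921
Card game $8.05: children's toys → 9.75% → $0.784875
Laundry detergent $9.76: all other tangible goods → 4.75% → $0.4636
Bag of rice (5 lb) $7.65: unprepared groceries → 8.25% → $0.631125
Snow pants $171.17: clothing, $100.00 or more → 11% → $18.8287
Unrounded tax sum = $41.106575 → $41.11

$41.11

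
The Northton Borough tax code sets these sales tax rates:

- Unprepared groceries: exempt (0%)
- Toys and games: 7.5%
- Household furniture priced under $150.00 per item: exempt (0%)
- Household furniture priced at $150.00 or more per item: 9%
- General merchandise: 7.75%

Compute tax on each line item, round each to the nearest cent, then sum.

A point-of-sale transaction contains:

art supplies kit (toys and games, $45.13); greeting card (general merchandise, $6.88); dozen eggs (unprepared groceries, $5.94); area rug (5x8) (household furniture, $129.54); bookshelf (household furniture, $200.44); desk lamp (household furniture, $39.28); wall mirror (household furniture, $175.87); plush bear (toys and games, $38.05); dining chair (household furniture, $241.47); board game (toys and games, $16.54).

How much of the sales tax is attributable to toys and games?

$7.47

Art supplies kit $45.13: toys and games → 7.5% → $3.38
Plush bear $38.05: toys and games → 7.5% → $2.85
Board game $16.54: toys and games → 7.5% → $1.24
Tax on toys and games = $3.38 + $2.85 + $1.24 = $7.47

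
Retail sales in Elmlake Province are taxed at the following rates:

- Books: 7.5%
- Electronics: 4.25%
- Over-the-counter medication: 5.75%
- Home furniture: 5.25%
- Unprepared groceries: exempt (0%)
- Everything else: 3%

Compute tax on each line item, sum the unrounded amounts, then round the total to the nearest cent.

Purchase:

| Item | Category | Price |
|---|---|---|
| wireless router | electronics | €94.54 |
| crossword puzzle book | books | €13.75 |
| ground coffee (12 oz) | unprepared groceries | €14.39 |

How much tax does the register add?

€5.05

Wireless router €94.54: electronics → 4.25% → €4.01795
Crossword puzzle book €13.75: books → 7.5% → €1.03125
Ground coffee (12 oz) €14.39: unprepared groceries → 0% → €0.00
Unrounded tax sum = €5.0492 → €5.05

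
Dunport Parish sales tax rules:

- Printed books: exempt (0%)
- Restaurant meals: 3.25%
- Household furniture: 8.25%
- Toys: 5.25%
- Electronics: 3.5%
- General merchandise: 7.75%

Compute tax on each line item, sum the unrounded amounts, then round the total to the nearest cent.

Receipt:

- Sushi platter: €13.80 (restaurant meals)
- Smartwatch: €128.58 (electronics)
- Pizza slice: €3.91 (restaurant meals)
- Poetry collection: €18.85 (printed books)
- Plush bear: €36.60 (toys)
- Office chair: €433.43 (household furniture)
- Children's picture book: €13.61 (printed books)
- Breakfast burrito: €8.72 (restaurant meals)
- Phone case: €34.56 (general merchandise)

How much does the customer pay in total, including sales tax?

€737.78

Sushi platter €13.80: restaurant meals → 3.25% → €0.4485
Smartwatch €128.58: electronics → 3.5% → €4.5003
Pizza slice €3.91: restaurant meals → 3.25% → €0.127075
Poetry collection €18.85: printed books → 0% → €0.00
Plush bear €36.60: toys → 5.25% → €1.9215
Office chair €433.43: household furniture → 8.25% → €35.757975
Children's picture book €13.61: printed books → 0% → €0.00
Breakfast burrito €8.72: restaurant meals → 3.25% → €0.2834
Phone case €34.56: general merchandise → 7.75% → €2.6784
Subtotal = €692.06; unrounded tax = €45.71715 → €45.72; total due = €737.78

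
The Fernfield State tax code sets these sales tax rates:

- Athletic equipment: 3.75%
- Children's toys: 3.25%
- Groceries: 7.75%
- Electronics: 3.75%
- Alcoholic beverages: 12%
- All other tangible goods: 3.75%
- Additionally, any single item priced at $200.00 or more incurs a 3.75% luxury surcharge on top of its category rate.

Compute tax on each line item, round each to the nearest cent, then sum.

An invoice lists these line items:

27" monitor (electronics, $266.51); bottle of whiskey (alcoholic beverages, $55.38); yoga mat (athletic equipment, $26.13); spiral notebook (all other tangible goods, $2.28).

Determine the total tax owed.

$27.71

27" monitor $266.51: electronics → 3.75% + 3.75% surcharge = 7.5% → $19.99
Bottle of whiskey $55.38: alcoholic beverages → 12% → $6.65
Yoga mat $26.13: athletic equipment → 3.75% → $0.98
Spiral notebook $2.28: all other tangible goods → 3.75% → $0.09
Total tax = $19.99 + $6.65 + $0.98 + $0.09 = $27.71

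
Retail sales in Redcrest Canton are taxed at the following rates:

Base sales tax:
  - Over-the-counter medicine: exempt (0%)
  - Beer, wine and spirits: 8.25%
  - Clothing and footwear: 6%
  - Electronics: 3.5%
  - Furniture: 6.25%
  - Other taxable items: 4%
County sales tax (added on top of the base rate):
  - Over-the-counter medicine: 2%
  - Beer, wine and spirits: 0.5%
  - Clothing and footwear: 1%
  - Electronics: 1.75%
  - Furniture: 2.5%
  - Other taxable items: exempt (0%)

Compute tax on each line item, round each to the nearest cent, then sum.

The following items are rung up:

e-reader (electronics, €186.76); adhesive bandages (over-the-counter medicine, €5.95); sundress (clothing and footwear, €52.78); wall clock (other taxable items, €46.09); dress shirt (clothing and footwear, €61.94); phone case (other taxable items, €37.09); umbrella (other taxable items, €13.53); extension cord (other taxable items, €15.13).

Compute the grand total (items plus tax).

€441.69

E-reader €186.76: electronics → 3.5% + 1.75% county = 5.25% → €9.80
Adhesive bandages €5.95: over-the-counter medicine → 0% + 2% county = 2% → €0.12
Sundress €52.78: clothing and footwear → 6% + 1% county = 7% → €3.69
Wall clock €46.09: other taxable items → 4% + 0% county = 4% → €1.84
Dress shirt €61.94: clothing and footwear → 6% + 1% county = 7% → €4.34
Phone case €37.09: other taxable items → 4% + 0% county = 4% → €1.48
Umbrella €13.53: other taxable items → 4% + 0% county = 4% → €0.54
Extension cord €15.13: other taxable items → 4% + 0% county = 4% → €0.61
Subtotal = €419.27; tax = €22.42; total due = €441.69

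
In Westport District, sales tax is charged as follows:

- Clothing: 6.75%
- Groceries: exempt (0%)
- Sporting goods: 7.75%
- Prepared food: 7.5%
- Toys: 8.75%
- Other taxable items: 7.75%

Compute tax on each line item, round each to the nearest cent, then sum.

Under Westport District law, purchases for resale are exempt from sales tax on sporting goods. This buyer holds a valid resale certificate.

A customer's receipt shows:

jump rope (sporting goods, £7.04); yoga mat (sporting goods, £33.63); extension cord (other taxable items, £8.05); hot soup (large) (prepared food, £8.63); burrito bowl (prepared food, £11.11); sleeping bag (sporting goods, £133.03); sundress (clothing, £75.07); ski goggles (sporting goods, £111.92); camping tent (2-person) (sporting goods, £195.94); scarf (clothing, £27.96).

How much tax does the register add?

Jump rope £7.04: sporting goods, buyer-exempt → 0% → £0.00
Yoga mat £33.63: sporting goods, buyer-exempt → 0% → £0.00
Extension cord £8.05: other taxable items → 7.75% → £0.62
Hot soup (large) £8.63: prepared food → 7.5% → £0.65
Burrito bowl £11.11: prepared food → 7.5% → £0.83
Sleeping bag £133.03: sporting goods, buyer-exempt → 0% → £0.00
Sundress £75.07: clothing → 6.75% → £5.07
Ski goggles £111.92: sporting goods, buyer-exempt → 0% → £0.00
Camping tent (2-person) £195.94: sporting goods, buyer-exempt → 0% → £0.00
Scarf £27.96: clothing → 6.75% → £1.89
Total tax = £0.62 + £0.65 + £0.83 + £5.07 + £1.89 = £9.06

£9.06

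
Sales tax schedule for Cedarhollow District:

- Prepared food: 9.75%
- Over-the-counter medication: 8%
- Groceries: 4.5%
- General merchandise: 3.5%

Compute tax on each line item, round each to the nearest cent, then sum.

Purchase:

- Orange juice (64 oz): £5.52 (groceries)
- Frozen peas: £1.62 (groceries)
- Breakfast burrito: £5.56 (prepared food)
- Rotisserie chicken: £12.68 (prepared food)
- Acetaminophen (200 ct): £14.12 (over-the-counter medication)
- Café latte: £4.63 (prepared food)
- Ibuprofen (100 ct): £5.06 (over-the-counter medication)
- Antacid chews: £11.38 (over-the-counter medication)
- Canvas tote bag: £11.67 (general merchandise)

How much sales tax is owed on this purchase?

£5.40

Orange juice (64 oz) £5.52: groceries → 4.5% → £0.25
Frozen peas £1.62: groceries → 4.5% → £0.07
Breakfast burrito £5.56: prepared food → 9.75% → £0.54
Rotisserie chicken £12.68: prepared food → 9.75% → £1.24
Acetaminophen (200 ct) £14.12: over-the-counter medication → 8% → £1.13
Café latte £4.63: prepared food → 9.75% → £0.45
Ibuprofen (100 ct) £5.06: over-the-counter medication → 8% → £0.40
Antacid chews £11.38: over-the-counter medication → 8% → £0.91
Canvas tote bag £11.67: general merchandise → 3.5% → £0.41
Total tax = £0.25 + £0.07 + £0.54 + £1.24 + £1.13 + £0.45 + £0.40 + £0.91 + £0.41 = £5.40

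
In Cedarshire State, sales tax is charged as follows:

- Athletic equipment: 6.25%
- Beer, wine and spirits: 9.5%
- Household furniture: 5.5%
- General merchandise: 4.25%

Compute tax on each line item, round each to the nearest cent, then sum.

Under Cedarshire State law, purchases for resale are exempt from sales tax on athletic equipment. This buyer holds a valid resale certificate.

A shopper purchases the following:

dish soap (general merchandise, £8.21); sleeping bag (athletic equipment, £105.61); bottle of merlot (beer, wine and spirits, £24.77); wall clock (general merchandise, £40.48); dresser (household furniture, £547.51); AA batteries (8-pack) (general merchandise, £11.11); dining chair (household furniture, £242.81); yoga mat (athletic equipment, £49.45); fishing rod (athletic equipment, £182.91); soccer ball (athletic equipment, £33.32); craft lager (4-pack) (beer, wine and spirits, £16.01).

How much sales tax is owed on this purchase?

£49.87

Dish soap £8.21: general merchandise → 4.25% → £0.35
Sleeping bag £105.61: athletic equipment, buyer-exempt → 0% → £0.00
Bottle of merlot £24.77: beer, wine and spirits → 9.5% → £2.35
Wall clock £40.48: general merchandise → 4.25% → £1.72
Dresser £547.51: household furniture → 5.5% → £30.11
AA batteries (8-pack) £11.11: general merchandise → 4.25% → £0.47
Dining chair £242.81: household furniture → 5.5% → £13.35
Yoga mat £49.45: athletic equipment, buyer-exempt → 0% → £0.00
Fishing rod £182.91: athletic equipment, buyer-exempt → 0% → £0.00
Soccer ball £33.32: athletic equipment, buyer-exempt → 0% → £0.00
Craft lager (4-pack) £16.01: beer, wine and spirits → 9.5% → £1.52
Total tax = £0.35 + £2.35 + £1.72 + £30.11 + £0.47 + £13.35 + £1.52 = £49.87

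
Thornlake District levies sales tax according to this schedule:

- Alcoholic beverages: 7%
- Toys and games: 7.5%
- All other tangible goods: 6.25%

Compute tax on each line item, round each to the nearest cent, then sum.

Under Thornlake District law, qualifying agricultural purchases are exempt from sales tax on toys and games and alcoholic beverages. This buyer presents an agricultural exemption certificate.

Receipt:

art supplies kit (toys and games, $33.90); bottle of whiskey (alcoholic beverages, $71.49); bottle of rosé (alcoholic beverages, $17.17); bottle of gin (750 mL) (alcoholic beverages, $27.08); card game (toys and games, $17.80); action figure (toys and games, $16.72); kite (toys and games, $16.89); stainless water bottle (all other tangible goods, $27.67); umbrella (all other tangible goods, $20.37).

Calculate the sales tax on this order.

Art supplies kit $33.90: toys and games, buyer-exempt → 0% → $0.00
Bottle of whiskey $71.49: alcoholic beverages, buyer-exempt → 0% → $0.00
Bottle of rosé $17.17: alcoholic beverages, buyer-exempt → 0% → $0.00
Bottle of gin (750 mL) $27.08: alcoholic beverages, buyer-exempt → 0% → $0.00
Card game $17.80: toys and games, buyer-exempt → 0% → $0.00
Action figure $16.72: toys and games, buyer-exempt → 0% → $0.00
Kite $16.89: toys and games, buyer-exempt → 0% → $0.00
Stainless water bottle $27.67: all other tangible goods → 6.25% → $1.73
Umbrella $20.37: all other tangible goods → 6.25% → $1.27
Total tax = $1.73 + $1.27 = $3.00

$3.00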